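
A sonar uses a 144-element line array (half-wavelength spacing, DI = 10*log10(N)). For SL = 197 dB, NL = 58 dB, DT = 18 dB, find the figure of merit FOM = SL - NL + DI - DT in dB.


Step 1: DI = 10*log10(144) = 21.58 dB
Step 2: FOM = SL - NL + DI - DT = 197 - 58 + 21.58 - 18 = 142.58

142.58 dB


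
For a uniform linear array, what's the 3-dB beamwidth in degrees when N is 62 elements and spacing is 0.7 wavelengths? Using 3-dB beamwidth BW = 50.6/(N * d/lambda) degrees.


1.17 deg


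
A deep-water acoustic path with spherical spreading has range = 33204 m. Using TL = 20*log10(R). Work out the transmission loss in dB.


TL = 20*log10(33204) = 90.42

90.42 dB


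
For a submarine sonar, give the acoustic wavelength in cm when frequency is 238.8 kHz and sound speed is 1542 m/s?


0.65 cm


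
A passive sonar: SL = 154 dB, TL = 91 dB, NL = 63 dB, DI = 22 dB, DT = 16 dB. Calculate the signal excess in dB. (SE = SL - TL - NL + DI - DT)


6 dB


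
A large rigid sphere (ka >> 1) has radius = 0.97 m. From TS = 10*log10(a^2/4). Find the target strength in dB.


-6.29 dB


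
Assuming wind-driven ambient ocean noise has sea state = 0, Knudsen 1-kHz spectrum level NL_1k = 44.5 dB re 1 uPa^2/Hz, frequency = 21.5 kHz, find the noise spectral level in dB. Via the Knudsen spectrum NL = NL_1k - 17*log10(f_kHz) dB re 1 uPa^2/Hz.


NL = NL_1k - 17*log10(f_kHz) = 44.5 - 17*log10(21.5) = 44.5 - (22.65) = 21.85

21.85 dB


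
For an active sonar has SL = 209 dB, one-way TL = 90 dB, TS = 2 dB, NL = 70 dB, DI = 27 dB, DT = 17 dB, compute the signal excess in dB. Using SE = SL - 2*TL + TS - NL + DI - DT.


SE = SL - 2*TL + TS - NL + DI - DT = 209 - 2*90 + (2) - 70 + 27 - 17 = -29

-29 dB


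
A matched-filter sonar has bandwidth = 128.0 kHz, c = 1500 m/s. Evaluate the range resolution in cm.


0.59 cm


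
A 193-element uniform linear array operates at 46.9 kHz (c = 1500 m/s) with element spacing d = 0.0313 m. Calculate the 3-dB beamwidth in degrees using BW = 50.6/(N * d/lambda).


0.27 deg


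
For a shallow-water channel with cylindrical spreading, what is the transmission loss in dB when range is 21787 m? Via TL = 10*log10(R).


TL = 10*log10(21787) = 43.38

43.38 dB


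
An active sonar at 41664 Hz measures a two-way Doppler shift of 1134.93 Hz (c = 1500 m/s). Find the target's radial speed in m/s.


From fd = 2*f*v/c, v = c*fd/(2*f) = 1500 * 1134.93 / (2*41664) = 20.43

20.43 m/s


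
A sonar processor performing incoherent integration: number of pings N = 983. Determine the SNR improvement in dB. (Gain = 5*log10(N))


14.96 dB


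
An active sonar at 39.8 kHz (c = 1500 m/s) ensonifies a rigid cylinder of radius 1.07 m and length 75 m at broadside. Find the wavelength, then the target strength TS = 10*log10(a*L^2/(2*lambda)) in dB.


Step 1: lambda = c/f = 1500/39800 = 0.03769 m
Step 2: TS = 10*log10(a*L^2/(2*lambda)) = 10*log10(1.07*75^2/(2*0.03769)) = 49.02

49.02 dB


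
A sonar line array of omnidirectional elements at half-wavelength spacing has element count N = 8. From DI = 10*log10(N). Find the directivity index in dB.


DI = 10*log10(8) = 9.03

9.03 dB


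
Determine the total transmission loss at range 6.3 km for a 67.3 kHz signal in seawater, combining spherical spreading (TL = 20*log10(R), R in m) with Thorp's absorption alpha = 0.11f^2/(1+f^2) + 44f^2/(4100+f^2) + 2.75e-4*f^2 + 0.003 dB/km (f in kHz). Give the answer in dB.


Step 1 (Thorp): alpha = 0.11*4529.29/(1+4529.29) + 44*4529.29/(4100+4529.29) + 2.75e-4*4529.29 + 0.003 = 24.453 dB/km
Step 2: TL_spread = 20*log10(6300) = 75.99 dB
Step 3: TL_abs = alpha*R = 24.453 * 6.3 = 154.05 dB
Step 4: TL_total = 75.99 + 154.05 = 230.04

230.04 dB


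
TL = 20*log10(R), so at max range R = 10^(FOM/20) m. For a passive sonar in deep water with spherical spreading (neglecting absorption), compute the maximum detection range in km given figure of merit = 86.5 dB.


21.13 km


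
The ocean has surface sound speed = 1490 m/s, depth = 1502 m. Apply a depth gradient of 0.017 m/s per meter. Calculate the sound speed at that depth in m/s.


c = 1490 + 0.017 * 1502 = 1515.534

1515.534 m/s


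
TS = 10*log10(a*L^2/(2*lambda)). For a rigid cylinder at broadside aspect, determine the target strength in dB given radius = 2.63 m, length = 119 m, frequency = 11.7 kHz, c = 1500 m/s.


lambda = 1500/11700 = 0.12821 m
TS = 10*log10(2.63*119^2/(2*0.12821)) = 51.62

51.62 dB


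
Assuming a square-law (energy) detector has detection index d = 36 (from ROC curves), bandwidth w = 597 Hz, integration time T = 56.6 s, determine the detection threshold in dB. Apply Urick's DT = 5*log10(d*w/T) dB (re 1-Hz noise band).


DT = 5*log10(d*w/T) = 5*log10(36 * 597 / 56.6) = 5*log10(379.72) = 12.9

12.9 dB


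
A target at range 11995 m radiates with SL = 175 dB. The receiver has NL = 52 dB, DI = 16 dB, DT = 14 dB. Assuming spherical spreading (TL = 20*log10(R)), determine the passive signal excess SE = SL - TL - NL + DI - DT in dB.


Step 1: TL = 20*log10(11995) = 81.58 dB
Step 2: SE = 175 - 81.58 - 52 + 16 - 14 = 43.42

43.42 dB


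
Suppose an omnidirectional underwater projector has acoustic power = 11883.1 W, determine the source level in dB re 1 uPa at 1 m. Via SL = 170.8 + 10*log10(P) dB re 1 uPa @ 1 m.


211.55 dB


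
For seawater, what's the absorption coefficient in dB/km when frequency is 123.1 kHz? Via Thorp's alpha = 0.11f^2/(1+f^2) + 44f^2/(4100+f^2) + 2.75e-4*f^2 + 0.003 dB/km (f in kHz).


38.911 dB/km


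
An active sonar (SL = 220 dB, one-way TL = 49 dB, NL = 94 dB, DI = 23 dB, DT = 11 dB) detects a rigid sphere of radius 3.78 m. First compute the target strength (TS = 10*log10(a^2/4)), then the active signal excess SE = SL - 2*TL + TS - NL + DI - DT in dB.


Step 1: TS = 10*log10(3.78^2/4) = 5.53 dB
Step 2: SE = SL - 2*TL + TS - NL + DI - DT = 220 - 2*49 + (5.53) - 94 + 23 - 11 = 45.53

45.53 dB


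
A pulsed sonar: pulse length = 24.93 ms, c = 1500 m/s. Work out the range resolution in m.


dR = c*tau/2 = 1500 * 24.93e-3 / 2 = 18.6975

18.6975 m


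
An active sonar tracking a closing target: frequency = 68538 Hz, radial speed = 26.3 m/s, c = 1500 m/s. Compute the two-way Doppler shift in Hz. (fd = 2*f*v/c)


fd = 2*f*v/c = 2 * 68538 * 26.3 / 1500 = 2403.4

2403.4 Hz


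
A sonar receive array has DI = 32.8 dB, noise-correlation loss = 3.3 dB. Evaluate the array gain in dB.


AG = DI - L_corr = 32.8 - 3.3 = 29.5

29.5 dB


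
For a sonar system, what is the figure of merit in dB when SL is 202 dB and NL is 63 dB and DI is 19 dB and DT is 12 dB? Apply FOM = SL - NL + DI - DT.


FOM = SL - NL + DI - DT = 202 - 63 + 19 - 12 = 146

146 dB


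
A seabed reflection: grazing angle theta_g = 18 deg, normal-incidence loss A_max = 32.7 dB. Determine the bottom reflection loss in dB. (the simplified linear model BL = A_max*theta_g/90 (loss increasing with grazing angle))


6.54 dB


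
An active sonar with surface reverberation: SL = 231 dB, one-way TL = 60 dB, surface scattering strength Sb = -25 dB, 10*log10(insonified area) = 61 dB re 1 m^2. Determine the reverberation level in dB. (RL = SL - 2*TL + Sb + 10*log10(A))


147 dB


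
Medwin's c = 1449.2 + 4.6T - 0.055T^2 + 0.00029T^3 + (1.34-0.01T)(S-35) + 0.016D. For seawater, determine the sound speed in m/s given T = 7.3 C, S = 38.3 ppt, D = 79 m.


c = 1449.2 + 4.6*7.3 - 0.055*7.3^2 + 0.00029*7.3^3 + (1.34 - 0.01*7.3)*(38.3 - 35) + 0.016*79 = 1485.41

1485.41 m/s


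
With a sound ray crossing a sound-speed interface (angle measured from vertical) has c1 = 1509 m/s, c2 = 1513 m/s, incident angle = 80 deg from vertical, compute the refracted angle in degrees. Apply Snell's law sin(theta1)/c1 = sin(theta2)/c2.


sin(theta2) = (c2/c1)*sin(theta1) = (1513/1509)*sin(80 deg) = 0.98742
theta2 = arcsin(0.98742) = 80.9

80.9 deg


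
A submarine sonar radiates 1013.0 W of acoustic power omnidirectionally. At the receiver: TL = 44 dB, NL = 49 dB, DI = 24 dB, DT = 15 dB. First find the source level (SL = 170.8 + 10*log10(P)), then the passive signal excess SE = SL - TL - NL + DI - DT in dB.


Step 1: SL = 170.8 + 10*log10(1013.0) = 200.86 dB
Step 2: SE = SL - TL - NL + DI - DT = 200.86 - 44 - 49 + 24 - 15 = 116.86

116.86 dB


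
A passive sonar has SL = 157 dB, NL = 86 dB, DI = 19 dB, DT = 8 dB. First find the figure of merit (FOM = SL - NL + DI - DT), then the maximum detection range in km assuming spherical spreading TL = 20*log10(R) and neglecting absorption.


Step 1: FOM = SL - NL + DI - DT = 157 - 86 + 19 - 8 = 82 dB
Step 2: at max range FOM = TL = 20*log10(R), so R = 10^(82/20) = 12589.25 m = 12.59 km

12.59 km


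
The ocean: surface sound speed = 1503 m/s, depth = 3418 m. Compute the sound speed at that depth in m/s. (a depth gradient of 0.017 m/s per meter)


c = 1503 + 0.017 * 3418 = 1561.106

1561.106 m/s


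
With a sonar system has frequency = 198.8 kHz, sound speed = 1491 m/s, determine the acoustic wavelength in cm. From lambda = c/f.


lambda = c/f = 1491 / 198800 = 0.0075 m = 0.75 cm

0.75 cm


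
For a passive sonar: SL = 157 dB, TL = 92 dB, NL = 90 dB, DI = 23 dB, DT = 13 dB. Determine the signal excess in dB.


-15 dB


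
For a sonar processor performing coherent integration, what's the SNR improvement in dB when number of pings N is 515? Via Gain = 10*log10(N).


Gain = 10*log10(515) = 27.12

27.12 dB


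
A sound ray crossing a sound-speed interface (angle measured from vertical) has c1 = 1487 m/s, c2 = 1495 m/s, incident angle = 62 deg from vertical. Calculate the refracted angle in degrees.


sin(theta2) = (c2/c1)*sin(theta1) = (1495/1487)*sin(62 deg) = 0.8877
theta2 = arcsin(0.8877) = 62.59

62.59 deg


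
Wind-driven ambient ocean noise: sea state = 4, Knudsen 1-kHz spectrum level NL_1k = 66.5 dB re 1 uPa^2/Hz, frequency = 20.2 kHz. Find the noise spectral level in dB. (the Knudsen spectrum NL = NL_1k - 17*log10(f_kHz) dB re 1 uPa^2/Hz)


44.31 dB


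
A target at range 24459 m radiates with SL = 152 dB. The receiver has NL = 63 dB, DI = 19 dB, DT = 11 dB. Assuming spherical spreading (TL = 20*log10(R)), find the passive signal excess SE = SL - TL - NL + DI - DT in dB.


Step 1: TL = 20*log10(24459) = 87.77 dB
Step 2: SE = 152 - 87.77 - 63 + 19 - 11 = 9.23

9.23 dB


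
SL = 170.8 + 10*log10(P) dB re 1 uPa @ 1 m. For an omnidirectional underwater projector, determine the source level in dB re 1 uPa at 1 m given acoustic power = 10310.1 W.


SL = 170.8 + 10*log10(10310.1) = 170.8 + 40.13 = 210.93

210.93 dB


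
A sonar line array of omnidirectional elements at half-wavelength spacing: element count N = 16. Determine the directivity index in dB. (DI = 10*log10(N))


12.04 dB


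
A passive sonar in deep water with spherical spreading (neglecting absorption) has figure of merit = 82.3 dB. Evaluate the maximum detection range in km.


13.03 km


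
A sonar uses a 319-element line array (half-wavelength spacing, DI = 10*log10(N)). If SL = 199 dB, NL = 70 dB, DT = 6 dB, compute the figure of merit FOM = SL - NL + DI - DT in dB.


Step 1: DI = 10*log10(319) = 25.04 dB
Step 2: FOM = SL - NL + DI - DT = 199 - 70 + 25.04 - 6 = 148.04

148.04 dB


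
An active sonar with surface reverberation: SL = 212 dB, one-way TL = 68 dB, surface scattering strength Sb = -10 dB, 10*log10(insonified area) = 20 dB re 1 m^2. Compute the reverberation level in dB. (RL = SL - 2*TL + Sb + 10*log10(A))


RL = SL - 2*TL + Sb + 10*log10(A) = 212 - 2*68 + (-10) + 20 = 86

86 dB


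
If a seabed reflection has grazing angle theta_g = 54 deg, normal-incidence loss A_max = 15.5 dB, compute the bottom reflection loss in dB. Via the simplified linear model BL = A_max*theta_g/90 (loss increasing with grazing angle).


9.3 dB


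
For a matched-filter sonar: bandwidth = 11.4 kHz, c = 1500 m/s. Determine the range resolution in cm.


6.58 cm


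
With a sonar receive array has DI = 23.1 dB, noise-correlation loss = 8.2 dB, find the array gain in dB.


AG = DI - L_corr = 23.1 - 8.2 = 14.9

14.9 dB


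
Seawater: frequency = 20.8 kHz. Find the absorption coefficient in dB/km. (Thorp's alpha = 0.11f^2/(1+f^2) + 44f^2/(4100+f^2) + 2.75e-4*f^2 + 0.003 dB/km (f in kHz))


4.432 dB/km


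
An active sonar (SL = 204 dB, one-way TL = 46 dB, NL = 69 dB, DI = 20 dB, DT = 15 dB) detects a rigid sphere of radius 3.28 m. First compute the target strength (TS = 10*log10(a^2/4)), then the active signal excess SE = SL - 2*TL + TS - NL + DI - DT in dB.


Step 1: TS = 10*log10(3.28^2/4) = 4.3 dB
Step 2: SE = SL - 2*TL + TS - NL + DI - DT = 204 - 2*46 + (4.3) - 69 + 20 - 15 = 52.3

52.3 dB


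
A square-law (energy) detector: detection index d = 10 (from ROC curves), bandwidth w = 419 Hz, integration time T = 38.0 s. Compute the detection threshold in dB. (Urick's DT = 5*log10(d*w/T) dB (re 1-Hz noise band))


10.21 dB


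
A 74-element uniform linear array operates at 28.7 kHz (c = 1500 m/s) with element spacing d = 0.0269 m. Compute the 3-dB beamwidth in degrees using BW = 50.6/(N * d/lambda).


Step 1: lambda = 1500/28700 = 0.05226 m
Step 2: d/lambda = 0.0269/0.05226 = 0.5147
Step 3: BW = 50.6/(N * d/lambda) = 50.6/(74 * 0.5147) = 1.33

1.33 deg


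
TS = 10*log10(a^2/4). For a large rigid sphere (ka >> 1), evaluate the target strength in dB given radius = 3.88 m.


TS = 10*log10(3.88^2 / 4) = 10*log10(3.7636) = 5.76

5.76 dB


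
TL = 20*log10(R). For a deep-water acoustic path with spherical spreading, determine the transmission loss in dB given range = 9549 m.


79.6 dB


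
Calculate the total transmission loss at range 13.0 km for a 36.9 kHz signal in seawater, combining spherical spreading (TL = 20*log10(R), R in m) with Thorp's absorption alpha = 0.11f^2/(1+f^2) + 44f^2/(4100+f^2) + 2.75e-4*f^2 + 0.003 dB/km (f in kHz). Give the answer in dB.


231.22 dB


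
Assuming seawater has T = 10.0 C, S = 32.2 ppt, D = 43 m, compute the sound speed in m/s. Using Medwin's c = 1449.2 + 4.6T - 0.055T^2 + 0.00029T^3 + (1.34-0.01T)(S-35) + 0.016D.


1487.21 m/s


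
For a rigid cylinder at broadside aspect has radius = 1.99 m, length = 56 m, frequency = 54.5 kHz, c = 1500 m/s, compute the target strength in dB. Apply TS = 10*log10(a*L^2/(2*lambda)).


50.55 dB


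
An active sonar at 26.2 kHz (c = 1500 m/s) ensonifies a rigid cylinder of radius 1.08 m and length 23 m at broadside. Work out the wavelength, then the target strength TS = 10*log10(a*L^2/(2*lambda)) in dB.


Step 1: lambda = c/f = 1500/26200 = 0.05725 m
Step 2: TS = 10*log10(a*L^2/(2*lambda)) = 10*log10(1.08*23^2/(2*0.05725)) = 36.98

36.98 dB


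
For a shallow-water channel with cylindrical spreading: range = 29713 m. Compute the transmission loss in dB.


TL = 10*log10(29713) = 44.73

44.73 dB


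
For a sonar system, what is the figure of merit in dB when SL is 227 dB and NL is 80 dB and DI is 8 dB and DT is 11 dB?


FOM = SL - NL + DI - DT = 227 - 80 + 8 - 11 = 144

144 dB


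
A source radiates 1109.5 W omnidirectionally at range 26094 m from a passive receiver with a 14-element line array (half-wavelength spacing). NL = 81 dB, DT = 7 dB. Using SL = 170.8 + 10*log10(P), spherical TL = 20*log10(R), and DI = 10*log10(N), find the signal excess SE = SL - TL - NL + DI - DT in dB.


36.38 dB


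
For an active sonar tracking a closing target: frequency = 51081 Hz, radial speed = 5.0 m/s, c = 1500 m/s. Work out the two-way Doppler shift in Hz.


340.54 Hz


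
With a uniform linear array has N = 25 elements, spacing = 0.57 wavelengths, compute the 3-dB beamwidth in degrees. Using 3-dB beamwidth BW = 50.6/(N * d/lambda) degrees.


BW = 50.6 / (25 * 0.57) = 50.6 / 14.25 = 3.55

3.55 deg


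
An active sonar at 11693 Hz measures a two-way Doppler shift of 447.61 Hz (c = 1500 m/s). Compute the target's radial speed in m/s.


From fd = 2*f*v/c, v = c*fd/(2*f) = 1500 * 447.61 / (2*11693) = 28.71

28.71 m/s


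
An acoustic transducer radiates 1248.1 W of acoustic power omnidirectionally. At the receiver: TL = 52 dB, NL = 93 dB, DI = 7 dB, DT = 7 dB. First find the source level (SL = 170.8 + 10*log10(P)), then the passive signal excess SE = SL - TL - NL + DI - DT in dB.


Step 1: SL = 170.8 + 10*log10(1248.1) = 201.76 dB
Step 2: SE = SL - TL - NL + DI - DT = 201.76 - 52 - 93 + 7 - 7 = 56.76

56.76 dB


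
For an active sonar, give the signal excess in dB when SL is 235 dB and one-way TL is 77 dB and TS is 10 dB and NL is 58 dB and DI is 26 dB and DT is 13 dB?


46 dB


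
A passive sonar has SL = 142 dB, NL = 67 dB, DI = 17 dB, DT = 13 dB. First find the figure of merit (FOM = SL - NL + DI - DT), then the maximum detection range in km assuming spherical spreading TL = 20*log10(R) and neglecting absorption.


Step 1: FOM = SL - NL + DI - DT = 142 - 67 + 17 - 13 = 79 dB
Step 2: at max range FOM = TL = 20*log10(R), so R = 10^(79/20) = 8912.51 m = 8.91 km

8.91 km


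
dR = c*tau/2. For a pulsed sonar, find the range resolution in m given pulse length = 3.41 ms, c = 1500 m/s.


dR = c*tau/2 = 1500 * 3.41e-3 / 2 = 2.5575

2.5575 m


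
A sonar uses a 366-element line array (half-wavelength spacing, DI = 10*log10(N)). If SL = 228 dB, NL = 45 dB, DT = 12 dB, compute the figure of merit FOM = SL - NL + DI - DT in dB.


Step 1: DI = 10*log10(366) = 25.63 dB
Step 2: FOM = SL - NL + DI - DT = 228 - 45 + 25.63 - 12 = 196.63

196.63 dB


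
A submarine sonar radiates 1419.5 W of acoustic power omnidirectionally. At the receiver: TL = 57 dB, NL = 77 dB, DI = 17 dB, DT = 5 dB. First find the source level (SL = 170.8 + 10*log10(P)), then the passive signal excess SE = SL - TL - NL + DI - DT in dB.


Step 1: SL = 170.8 + 10*log10(1419.5) = 202.32 dB
Step 2: SE = SL - TL - NL + DI - DT = 202.32 - 57 - 77 + 17 - 5 = 80.32

80.32 dB


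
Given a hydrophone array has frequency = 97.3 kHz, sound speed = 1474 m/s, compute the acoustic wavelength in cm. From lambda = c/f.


1.51 cm


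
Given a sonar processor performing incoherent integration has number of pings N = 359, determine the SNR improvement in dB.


Gain = 5*log10(359) = 12.78

12.78 dB


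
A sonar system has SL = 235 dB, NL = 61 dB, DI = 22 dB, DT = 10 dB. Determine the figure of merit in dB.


186 dB


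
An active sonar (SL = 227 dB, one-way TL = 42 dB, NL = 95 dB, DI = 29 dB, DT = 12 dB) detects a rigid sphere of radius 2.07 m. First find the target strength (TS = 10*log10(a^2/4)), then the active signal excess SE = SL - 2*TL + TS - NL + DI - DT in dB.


Step 1: TS = 10*log10(2.07^2/4) = 0.3 dB
Step 2: SE = SL - 2*TL + TS - NL + DI - DT = 227 - 2*42 + (0.3) - 95 + 29 - 12 = 65.3

65.3 dB


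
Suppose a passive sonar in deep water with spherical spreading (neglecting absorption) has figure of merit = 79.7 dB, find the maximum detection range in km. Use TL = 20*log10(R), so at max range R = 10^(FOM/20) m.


9.66 km


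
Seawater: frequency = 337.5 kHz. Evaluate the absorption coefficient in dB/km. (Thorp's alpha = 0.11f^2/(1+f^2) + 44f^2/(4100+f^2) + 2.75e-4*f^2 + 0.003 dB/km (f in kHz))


f^2 = 113906.25
alpha = 0.11*113906.25/(1+113906.25) + 44*113906.25/(4100+113906.25) + 2.75e-4*113906.25 + 0.003 = 73.908

73.908 dB/km


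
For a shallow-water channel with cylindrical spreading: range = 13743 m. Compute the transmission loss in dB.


41.38 dB


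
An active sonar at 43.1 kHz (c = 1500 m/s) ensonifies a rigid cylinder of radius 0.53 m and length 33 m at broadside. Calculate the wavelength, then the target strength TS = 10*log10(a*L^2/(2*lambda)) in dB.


Step 1: lambda = c/f = 1500/43100 = 0.0348 m
Step 2: TS = 10*log10(a*L^2/(2*lambda)) = 10*log10(0.53*33^2/(2*0.0348)) = 39.19

39.19 dB


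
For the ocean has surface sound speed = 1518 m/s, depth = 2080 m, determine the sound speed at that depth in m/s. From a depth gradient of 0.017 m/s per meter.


c = 1518 + 0.017 * 2080 = 1553.36

1553.36 m/s


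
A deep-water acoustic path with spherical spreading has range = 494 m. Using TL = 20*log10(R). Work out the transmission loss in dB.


TL = 20*log10(494) = 53.87

53.87 dB


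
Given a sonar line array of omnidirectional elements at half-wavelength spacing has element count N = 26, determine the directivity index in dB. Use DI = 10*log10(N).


DI = 10*log10(26) = 14.15

14.15 dB


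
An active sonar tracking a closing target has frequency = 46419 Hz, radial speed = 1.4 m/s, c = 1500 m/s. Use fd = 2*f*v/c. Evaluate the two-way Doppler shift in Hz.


fd = 2*f*v/c = 2 * 46419 * 1.4 / 1500 = 86.65

86.65 Hz


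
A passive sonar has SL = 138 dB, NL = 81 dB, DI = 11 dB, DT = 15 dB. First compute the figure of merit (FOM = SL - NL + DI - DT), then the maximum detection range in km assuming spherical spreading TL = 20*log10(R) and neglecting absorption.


Step 1: FOM = SL - NL + DI - DT = 138 - 81 + 11 - 15 = 53 dB
Step 2: at max range FOM = TL = 20*log10(R), so R = 10^(53/20) = 446.68 m = 0.45 km

0.45 km


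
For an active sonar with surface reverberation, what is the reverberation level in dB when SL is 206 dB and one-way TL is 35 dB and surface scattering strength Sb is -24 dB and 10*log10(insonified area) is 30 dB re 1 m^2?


142 dB


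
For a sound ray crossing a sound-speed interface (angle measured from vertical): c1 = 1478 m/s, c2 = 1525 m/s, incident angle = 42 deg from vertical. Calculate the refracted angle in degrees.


sin(theta2) = (c2/c1)*sin(theta1) = (1525/1478)*sin(42 deg) = 0.69041
theta2 = arcsin(0.69041) = 43.66

43.66 deg


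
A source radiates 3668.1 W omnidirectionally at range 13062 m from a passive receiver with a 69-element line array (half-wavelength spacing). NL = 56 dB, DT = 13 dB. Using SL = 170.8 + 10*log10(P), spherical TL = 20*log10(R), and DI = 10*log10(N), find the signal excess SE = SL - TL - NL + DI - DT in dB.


73.51 dB


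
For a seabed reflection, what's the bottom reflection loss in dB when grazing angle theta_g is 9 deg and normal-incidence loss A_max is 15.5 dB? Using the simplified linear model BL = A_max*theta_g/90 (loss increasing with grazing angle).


BL = A_max * theta_g / 90 = 15.5 * 9 / 90 = 1.55

1.55 dB


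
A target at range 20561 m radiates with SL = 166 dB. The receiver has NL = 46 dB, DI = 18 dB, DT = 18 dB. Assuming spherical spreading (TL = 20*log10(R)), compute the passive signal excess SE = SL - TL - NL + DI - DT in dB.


Step 1: TL = 20*log10(20561) = 86.26 dB
Step 2: SE = 166 - 86.26 - 46 + 18 - 18 = 33.74

33.74 dB


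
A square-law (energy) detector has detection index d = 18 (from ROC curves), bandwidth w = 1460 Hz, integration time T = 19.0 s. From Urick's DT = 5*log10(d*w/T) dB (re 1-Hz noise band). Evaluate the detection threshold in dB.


15.7 dB


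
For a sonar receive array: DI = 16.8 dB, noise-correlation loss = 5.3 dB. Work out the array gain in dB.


11.5 dB


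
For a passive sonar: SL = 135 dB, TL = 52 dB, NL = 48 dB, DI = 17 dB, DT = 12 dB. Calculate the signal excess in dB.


SE = SL - TL - NL + DI - DT = 135 - 52 - 48 + 17 - 12 = 40

40 dB


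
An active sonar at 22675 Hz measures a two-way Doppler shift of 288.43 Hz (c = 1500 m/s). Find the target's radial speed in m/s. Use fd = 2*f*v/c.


9.54 m/s


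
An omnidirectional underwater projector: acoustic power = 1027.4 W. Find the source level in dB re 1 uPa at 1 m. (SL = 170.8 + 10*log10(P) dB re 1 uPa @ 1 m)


200.92 dB


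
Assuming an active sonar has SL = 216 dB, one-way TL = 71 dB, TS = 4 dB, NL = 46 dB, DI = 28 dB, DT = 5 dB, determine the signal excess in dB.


SE = SL - 2*TL + TS - NL + DI - DT = 216 - 2*71 + (4) - 46 + 28 - 5 = 55

55 dB


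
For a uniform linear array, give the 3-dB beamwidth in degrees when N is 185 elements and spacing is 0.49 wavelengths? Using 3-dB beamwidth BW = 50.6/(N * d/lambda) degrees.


BW = 50.6 / (185 * 0.49) = 50.6 / 90.65 = 0.56

0.56 deg


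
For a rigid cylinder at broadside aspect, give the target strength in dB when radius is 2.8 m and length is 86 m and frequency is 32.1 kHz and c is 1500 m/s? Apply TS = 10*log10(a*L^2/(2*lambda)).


lambda = 1500/32100 = 0.04673 m
TS = 10*log10(2.8*86^2/(2*0.04673)) = 53.46

53.46 dB


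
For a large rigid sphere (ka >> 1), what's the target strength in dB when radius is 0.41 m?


TS = 10*log10(0.41^2 / 4) = 10*log10(0.042025) = -13.76

-13.76 dB


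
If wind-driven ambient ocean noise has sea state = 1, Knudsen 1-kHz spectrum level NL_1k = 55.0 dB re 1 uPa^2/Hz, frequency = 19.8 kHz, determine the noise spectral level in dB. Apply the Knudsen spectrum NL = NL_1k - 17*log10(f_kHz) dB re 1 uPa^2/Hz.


32.96 dB


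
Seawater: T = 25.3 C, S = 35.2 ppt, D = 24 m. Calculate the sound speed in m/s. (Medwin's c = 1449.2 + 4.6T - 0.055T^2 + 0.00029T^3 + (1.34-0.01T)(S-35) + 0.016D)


1535.67 m/s


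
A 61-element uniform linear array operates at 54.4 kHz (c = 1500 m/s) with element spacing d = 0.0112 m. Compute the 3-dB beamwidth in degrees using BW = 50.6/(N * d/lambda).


Step 1: lambda = 1500/54400 = 0.02757 m
Step 2: d/lambda = 0.0112/0.02757 = 0.4062
Step 3: BW = 50.6/(N * d/lambda) = 50.6/(61 * 0.4062) = 2.04

2.04 deg


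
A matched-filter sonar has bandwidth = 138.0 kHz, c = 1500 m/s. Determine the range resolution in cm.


dR = c/(2*BW) = 1500 / (2 * 138.0e3) = 0.0054 m = 0.54 cm

0.54 cm


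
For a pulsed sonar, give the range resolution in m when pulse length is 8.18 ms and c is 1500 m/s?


dR = c*tau/2 = 1500 * 8.18e-3 / 2 = 6.135

6.135 m


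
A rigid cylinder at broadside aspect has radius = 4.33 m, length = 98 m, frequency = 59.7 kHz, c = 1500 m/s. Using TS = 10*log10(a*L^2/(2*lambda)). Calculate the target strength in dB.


59.18 dB


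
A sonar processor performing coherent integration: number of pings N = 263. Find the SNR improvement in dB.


24.2 dB


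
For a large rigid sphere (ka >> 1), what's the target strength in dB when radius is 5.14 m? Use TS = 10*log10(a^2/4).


TS = 10*log10(5.14^2 / 4) = 10*log10(6.6049) = 8.2

8.2 dB


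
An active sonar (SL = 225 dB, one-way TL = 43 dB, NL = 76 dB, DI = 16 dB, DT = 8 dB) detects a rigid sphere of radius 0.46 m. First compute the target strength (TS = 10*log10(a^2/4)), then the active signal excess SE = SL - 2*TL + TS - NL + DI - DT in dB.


Step 1: TS = 10*log10(0.46^2/4) = -12.77 dB
Step 2: SE = SL - 2*TL + TS - NL + DI - DT = 225 - 2*43 + (-12.77) - 76 + 16 - 8 = 58.23

58.23 dB


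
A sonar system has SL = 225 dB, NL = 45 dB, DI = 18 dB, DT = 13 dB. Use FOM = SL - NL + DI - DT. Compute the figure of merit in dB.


FOM = SL - NL + DI - DT = 225 - 45 + 18 - 13 = 185

185 dB


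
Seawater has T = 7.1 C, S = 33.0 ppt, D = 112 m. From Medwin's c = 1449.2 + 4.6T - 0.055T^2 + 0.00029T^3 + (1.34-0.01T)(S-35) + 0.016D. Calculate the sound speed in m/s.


c = 1449.2 + 4.6*7.1 - 0.055*7.1^2 + 0.00029*7.1^3 + (1.34 - 0.01*7.1)*(33.0 - 35) + 0.016*112 = 1478.45

1478.45 m/s


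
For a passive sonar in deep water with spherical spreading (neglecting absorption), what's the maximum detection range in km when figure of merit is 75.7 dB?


At max range FOM = TL, so 20*log10(R) = 75.7
R = 10^(75.7/20) = 6095.37 m = 6.1 km

6.1 km


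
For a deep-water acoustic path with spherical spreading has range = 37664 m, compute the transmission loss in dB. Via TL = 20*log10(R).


91.52 dB


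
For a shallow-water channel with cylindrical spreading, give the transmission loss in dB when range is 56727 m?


TL = 10*log10(56727) = 47.54

47.54 dB


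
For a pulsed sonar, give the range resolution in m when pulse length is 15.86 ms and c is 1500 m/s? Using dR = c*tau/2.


dR = c*tau/2 = 1500 * 15.86e-3 / 2 = 11.895

11.895 m


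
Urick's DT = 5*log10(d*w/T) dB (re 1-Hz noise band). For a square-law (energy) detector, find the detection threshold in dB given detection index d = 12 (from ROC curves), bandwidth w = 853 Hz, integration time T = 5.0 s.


16.56 dB


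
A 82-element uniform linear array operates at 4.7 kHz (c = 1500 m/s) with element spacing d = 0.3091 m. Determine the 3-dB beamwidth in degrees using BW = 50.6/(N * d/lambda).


Step 1: lambda = 1500/4700 = 0.31915 m
Step 2: d/lambda = 0.3091/0.31915 = 0.9685
Step 3: BW = 50.6/(N * d/lambda) = 50.6/(82 * 0.9685) = 0.64

0.64 deg


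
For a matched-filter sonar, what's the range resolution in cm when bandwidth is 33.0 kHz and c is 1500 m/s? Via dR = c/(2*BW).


dR = c/(2*BW) = 1500 / (2 * 33.0e3) = 0.0227 m = 2.27 cm

2.27 cm


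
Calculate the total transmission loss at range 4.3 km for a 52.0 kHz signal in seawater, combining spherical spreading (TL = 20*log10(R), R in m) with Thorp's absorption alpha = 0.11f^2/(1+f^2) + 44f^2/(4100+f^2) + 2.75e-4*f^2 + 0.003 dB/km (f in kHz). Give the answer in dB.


151.54 dB


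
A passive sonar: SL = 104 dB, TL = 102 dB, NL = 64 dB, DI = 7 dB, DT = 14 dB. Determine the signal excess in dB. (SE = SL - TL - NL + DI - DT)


SE = SL - TL - NL + DI - DT = 104 - 102 - 64 + 7 - 14 = -69

-69 dB


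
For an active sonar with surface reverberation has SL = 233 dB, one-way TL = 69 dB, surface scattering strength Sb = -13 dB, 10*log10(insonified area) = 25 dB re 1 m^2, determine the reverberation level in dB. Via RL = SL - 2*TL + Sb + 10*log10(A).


RL = SL - 2*TL + Sb + 10*log10(A) = 233 - 2*69 + (-13) + 25 = 107

107 dB


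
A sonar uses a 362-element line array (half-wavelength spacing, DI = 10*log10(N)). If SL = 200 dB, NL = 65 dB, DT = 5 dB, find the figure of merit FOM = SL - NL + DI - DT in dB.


Step 1: DI = 10*log10(362) = 25.59 dB
Step 2: FOM = SL - NL + DI - DT = 200 - 65 + 25.59 - 5 = 155.59

155.59 dB


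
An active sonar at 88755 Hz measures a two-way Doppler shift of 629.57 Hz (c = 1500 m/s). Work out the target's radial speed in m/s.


From fd = 2*f*v/c, v = c*fd/(2*f) = 1500 * 629.57 / (2*88755) = 5.32

5.32 m/s


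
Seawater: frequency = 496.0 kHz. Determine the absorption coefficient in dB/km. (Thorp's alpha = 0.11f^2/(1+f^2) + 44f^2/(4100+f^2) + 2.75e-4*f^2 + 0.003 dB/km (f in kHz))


f^2 = 246016.0
alpha = 0.11*246016.0/(1+246016.0) + 44*246016.0/(4100+246016.0) + 2.75e-4*246016.0 + 0.003 = 111.046

111.046 dB/km


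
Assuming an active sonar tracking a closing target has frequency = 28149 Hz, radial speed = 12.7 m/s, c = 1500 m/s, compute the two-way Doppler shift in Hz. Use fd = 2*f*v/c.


fd = 2*f*v/c = 2 * 28149 * 12.7 / 1500 = 476.66

476.66 Hz


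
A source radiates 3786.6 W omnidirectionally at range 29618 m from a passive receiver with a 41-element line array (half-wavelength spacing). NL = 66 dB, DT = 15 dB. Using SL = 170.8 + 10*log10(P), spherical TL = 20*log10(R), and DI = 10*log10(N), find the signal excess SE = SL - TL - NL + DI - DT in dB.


Step 1: SL = 170.8 + 10*log10(3786.6) = 206.58 dB
Step 2: TL = 20*log10(29618) = 89.43 dB
Step 3: DI = 10*log10(41) = 16.13 dB
Step 4: SE = SL - TL - NL + DI - DT = 206.58 - 89.43 - 66 + 16.13 - 15 = 52.28

52.28 dB


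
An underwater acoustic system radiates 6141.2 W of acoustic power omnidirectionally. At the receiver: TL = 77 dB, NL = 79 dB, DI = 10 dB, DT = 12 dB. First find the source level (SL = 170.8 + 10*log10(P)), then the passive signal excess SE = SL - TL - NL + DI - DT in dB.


Step 1: SL = 170.8 + 10*log10(6141.2) = 208.68 dB
Step 2: SE = SL - TL - NL + DI - DT = 208.68 - 77 - 79 + 10 - 12 = 50.68

50.68 dB


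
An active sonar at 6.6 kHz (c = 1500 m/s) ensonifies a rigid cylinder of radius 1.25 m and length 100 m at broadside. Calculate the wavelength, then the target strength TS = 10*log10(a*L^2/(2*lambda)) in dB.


Step 1: lambda = c/f = 1500/6600 = 0.22727 m
Step 2: TS = 10*log10(a*L^2/(2*lambda)) = 10*log10(1.25*100^2/(2*0.22727)) = 44.39

44.39 dB


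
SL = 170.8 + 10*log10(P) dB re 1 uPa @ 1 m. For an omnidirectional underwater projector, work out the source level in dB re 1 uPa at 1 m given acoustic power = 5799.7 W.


208.43 dB


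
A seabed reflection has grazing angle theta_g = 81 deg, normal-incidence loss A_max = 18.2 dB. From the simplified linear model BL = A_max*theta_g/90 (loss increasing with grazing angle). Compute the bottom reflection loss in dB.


BL = A_max * theta_g / 90 = 18.2 * 81 / 90 = 16.38

16.38 dB


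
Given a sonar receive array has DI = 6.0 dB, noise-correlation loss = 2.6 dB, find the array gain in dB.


AG = DI - L_corr = 6.0 - 2.6 = 3.4

3.4 dB


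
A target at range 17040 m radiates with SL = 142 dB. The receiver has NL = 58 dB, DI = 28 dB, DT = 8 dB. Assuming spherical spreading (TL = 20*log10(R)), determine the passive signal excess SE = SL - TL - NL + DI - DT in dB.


19.37 dB


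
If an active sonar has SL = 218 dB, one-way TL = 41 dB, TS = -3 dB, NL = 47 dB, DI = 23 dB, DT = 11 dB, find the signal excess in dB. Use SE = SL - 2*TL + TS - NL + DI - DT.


SE = SL - 2*TL + TS - NL + DI - DT = 218 - 2*41 + (-3) - 47 + 23 - 11 = 98

98 dB


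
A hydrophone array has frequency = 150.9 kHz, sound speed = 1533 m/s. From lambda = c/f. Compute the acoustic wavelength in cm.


1.02 cm


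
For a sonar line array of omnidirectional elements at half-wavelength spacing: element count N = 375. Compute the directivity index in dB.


DI = 10*log10(375) = 25.74

25.74 dB


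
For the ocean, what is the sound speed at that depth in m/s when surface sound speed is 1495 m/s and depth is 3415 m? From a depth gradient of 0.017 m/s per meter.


c = 1495 + 0.017 * 3415 = 1553.055

1553.055 m/s


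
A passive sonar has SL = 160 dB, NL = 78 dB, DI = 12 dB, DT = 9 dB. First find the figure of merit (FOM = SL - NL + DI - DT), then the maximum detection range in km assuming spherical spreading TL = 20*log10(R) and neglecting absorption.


Step 1: FOM = SL - NL + DI - DT = 160 - 78 + 12 - 9 = 85 dB
Step 2: at max range FOM = TL = 20*log10(R), so R = 10^(85/20) = 17782.79 m = 17.78 km

17.78 km


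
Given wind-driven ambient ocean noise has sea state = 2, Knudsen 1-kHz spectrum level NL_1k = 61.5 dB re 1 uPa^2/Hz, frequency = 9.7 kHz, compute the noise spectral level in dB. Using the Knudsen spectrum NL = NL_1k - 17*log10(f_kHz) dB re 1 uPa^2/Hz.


44.72 dB


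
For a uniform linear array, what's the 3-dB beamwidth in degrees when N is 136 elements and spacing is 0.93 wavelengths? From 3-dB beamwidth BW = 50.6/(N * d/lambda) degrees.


BW = 50.6 / (136 * 0.93) = 50.6 / 126.48 = 0.4

0.4 deg


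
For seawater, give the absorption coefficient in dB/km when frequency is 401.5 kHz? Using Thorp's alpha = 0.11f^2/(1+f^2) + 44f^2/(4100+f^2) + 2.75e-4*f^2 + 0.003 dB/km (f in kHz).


87.352 dB/km


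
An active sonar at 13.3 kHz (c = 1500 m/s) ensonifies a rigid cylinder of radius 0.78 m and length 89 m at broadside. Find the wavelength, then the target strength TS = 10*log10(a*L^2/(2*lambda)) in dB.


Step 1: lambda = c/f = 1500/13300 = 0.11278 m
Step 2: TS = 10*log10(a*L^2/(2*lambda)) = 10*log10(0.78*89^2/(2*0.11278)) = 44.38

44.38 dB


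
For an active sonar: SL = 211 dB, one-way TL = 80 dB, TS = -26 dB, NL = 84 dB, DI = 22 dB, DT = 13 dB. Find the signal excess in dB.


SE = SL - 2*TL + TS - NL + DI - DT = 211 - 2*80 + (-26) - 84 + 22 - 13 = -50

-50 dB


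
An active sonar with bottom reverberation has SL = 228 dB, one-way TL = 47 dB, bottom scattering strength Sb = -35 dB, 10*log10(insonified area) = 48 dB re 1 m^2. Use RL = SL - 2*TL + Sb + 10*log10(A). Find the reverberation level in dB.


RL = SL - 2*TL + Sb + 10*log10(A) = 228 - 2*47 + (-35) + 48 = 147

147 dB


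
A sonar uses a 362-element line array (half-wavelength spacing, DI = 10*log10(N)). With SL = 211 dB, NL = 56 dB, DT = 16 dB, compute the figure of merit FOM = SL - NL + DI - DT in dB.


Step 1: DI = 10*log10(362) = 25.59 dB
Step 2: FOM = SL - NL + DI - DT = 211 - 56 + 25.59 - 16 = 164.59

164.59 dB


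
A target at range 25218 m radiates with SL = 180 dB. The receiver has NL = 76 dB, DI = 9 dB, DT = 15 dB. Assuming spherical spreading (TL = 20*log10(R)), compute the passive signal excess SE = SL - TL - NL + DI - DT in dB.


Step 1: TL = 20*log10(25218) = 88.03 dB
Step 2: SE = 180 - 88.03 - 76 + 9 - 15 = 9.97

9.97 dB


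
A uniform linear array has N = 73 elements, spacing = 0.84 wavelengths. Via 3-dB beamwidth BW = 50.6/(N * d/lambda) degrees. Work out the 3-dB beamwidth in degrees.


0.83 deg


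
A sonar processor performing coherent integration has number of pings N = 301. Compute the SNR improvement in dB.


Gain = 10*log10(301) = 24.79

24.79 dB


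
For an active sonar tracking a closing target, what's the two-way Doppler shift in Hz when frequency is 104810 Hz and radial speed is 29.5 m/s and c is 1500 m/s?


fd = 2*f*v/c = 2 * 104810 * 29.5 / 1500 = 4122.53

4122.53 Hz


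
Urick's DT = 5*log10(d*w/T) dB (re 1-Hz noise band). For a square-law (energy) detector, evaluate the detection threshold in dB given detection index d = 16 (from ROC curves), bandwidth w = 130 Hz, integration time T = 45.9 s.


DT = 5*log10(d*w/T) = 5*log10(16 * 130 / 45.9) = 5*log10(45.32) = 8.28

8.28 dB


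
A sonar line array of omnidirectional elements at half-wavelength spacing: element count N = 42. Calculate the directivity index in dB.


16.23 dB


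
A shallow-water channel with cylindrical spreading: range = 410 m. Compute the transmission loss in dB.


26.13 dB


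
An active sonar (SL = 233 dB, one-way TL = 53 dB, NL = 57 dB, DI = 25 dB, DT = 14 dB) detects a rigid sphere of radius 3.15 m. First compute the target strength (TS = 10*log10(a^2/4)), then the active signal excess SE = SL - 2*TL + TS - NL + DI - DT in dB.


Step 1: TS = 10*log10(3.15^2/4) = 3.95 dB
Step 2: SE = SL - 2*TL + TS - NL + DI - DT = 233 - 2*53 + (3.95) - 57 + 25 - 14 = 84.95

84.95 dB


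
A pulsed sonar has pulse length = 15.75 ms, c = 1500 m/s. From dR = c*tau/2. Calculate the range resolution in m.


dR = c*tau/2 = 1500 * 15.75e-3 / 2 = 11.8125

11.8125 m


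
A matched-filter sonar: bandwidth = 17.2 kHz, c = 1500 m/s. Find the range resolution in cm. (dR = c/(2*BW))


4.36 cm


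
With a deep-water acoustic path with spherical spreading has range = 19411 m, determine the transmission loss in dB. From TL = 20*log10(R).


TL = 20*log10(19411) = 85.76

85.76 dB


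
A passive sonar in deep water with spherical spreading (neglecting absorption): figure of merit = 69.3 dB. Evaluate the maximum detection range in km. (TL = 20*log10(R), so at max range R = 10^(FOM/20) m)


At max range FOM = TL, so 20*log10(R) = 69.3
R = 10^(69.3/20) = 2917.43 m = 2.92 km

2.92 km


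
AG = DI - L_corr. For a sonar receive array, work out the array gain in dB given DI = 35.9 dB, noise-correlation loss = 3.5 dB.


AG = DI - L_corr = 35.9 - 3.5 = 32.4

32.4 dB


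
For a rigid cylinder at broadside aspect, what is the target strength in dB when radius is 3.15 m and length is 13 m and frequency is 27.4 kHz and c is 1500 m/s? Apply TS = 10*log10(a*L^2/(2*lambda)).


lambda = 1500/27400 = 0.05474 m
TS = 10*log10(3.15*13^2/(2*0.05474)) = 36.87

36.87 dB


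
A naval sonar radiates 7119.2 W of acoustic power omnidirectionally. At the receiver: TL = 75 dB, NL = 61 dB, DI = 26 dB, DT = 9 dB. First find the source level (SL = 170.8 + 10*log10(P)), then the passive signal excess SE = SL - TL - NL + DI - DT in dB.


Step 1: SL = 170.8 + 10*log10(7119.2) = 209.32 dB
Step 2: SE = SL - TL - NL + DI - DT = 209.32 - 75 - 61 + 26 - 9 = 90.32

90.32 dB


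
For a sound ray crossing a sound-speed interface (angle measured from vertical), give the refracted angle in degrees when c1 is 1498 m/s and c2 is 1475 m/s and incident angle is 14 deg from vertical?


13.78 deg
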